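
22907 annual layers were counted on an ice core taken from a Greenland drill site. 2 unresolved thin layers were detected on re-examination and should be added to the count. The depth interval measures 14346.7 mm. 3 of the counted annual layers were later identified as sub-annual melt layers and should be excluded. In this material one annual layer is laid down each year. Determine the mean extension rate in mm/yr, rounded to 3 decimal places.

True annual layer count = 22907 − 3 + 2 = 22906.
14346.7 mm over 22906 years gives 14346.7 / 22906 ≈ 0.626 mm/yr.

0.626 mm/yr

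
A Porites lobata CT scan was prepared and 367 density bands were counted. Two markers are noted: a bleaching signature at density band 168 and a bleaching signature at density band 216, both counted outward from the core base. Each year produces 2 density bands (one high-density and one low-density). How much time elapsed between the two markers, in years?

24 yr

Separation: 216 − 168 = 48 density bands.
48 density bands at 2 per year is 48 / 2 = 24 years.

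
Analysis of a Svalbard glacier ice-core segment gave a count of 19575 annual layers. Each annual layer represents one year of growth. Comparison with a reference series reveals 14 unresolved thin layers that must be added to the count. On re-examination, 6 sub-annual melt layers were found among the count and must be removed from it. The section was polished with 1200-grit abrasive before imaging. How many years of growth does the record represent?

19583 yr

Correcting the raw count gives 19575 − 6 + 14 = 19583 true annual layers.
At one annual layer per year, that is 19583 years.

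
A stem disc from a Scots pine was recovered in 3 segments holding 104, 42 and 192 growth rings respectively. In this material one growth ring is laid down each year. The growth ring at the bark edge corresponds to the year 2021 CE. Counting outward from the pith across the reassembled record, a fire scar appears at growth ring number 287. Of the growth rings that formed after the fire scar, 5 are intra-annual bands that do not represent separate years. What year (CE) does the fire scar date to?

Total growth rings = 104 + 42 + 192 = 338.
The fire scar sits at growth ring 287 from the pith, so 338 − 287 = 51 growth rings formed after it.
Excluding 5 false growth rings: 51 − 5 = 46.
Counting back 46 years from 2021 CE places the fire scar in 2021 − 46 = 1975 CE.

1975 CE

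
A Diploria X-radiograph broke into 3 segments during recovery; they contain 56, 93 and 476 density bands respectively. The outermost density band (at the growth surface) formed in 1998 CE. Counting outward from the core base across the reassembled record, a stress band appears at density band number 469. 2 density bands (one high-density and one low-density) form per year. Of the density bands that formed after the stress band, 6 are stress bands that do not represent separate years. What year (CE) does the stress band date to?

Total density bands = 56 + 93 + 476 = 625.
625 − 469 = 156 density bands lie beyond the stress band toward the growth surface.
Excluding 6 false density bands: 156 − 6 = 150.
With 2 density bands per year, 150 / 2 = 75 years.
Counting back 75 years from 1998 CE places the stress band in 1998 − 75 = 1923 CE.

1923 CE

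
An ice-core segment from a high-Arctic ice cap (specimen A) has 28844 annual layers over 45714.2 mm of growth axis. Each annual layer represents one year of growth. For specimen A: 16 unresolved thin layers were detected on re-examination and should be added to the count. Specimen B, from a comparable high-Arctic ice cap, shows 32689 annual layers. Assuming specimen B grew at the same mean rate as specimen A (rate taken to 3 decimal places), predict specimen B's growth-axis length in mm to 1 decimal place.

51779.4 mm

Specimen A: adjusted count: 28844 + 16 = 28860 annual layers.
A: Extension rate ≈ 45714.2 / 28860 = 1.584 mm/yr.
Length of B = 1.584 × 32689 = 51779.4 mm.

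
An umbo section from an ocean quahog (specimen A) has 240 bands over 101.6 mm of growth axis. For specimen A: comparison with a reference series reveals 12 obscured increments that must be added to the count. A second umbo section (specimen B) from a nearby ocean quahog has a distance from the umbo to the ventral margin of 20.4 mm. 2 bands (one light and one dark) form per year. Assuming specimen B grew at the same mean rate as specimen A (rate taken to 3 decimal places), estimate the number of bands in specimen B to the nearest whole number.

Specimen A: adjusted count: 240 + 12 = 252 bands.
Specimen A: 252 bands at 2 per year is 252 / 2 = 126 years.
A: 101.6 mm over 126 years gives 101.6 / 126 ≈ 0.806 mm/yr.
B spans 20.4 / 0.806 = 25.31 years; at 2 bands per year that is 25.31 × 2 ≈ 51 bands.

51 bands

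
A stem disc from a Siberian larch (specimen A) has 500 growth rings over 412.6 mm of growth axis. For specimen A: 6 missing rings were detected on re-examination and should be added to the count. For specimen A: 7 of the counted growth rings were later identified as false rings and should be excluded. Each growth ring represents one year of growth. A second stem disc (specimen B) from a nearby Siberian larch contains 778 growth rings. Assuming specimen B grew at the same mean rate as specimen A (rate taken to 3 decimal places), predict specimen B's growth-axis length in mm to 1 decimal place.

643.4 mm

Specimen A: after corrections the count is 500 − 7 + 6 = 499 growth rings.
A: Mean rate = 412.6 mm / 499 years ≈ 0.827 mm/yr.
For B, 0.827 mm/year × 778 years = 643.4 mm.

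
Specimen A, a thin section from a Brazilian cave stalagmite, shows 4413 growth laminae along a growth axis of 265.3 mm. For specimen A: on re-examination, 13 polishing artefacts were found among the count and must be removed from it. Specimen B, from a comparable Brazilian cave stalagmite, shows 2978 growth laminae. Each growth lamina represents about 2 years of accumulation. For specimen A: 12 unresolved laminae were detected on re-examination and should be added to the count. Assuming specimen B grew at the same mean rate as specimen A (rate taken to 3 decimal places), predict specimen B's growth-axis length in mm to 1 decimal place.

178.7 mm

Specimen A: correcting the raw count gives 4413 − 13 + 12 = 4412 true growth laminae.
Specimen A: at 2 years per growth lamina, 4412 × 2 = 8824 years.
A: Extension rate ≈ 265.3 / 8824 = 0.030 mm/yr.
Specimen B: at 2 years per growth lamina, 2978 × 2 = 5956 years. Length of B = 0.030 × 5956 = 178.7 mm.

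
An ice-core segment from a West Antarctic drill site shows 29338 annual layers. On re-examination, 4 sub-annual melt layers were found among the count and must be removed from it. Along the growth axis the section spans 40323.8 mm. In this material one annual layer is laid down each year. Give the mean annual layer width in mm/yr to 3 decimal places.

1.375 mm/yr

True annual layer count = 29338 − 4 = 29334.
Extension rate ≈ 40323.8 / 29334 = 1.375 mm/yr.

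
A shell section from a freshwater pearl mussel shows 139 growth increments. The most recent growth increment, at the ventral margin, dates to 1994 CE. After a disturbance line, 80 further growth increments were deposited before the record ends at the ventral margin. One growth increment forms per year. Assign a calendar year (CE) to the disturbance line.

1914 CE

80 growth increments post-date the disturbance line.
The growth increment at the ventral margin is 1994 CE, so the disturbance line dates to 1994 − 80 = 1914 CE.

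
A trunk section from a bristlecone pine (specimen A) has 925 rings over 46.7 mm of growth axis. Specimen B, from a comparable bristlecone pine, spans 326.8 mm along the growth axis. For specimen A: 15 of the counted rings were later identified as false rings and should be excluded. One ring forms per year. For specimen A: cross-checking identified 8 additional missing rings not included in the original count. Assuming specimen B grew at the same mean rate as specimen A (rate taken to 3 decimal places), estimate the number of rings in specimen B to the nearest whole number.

6408 rings

Specimen A: after corrections the count is 925 − 15 + 8 = 918 rings.
A: 46.7 mm over 918 years gives 46.7 / 918 ≈ 0.051 mm/year.
For B, 326.8 / 0.051 = 6407.84 years ≈ 6408 rings.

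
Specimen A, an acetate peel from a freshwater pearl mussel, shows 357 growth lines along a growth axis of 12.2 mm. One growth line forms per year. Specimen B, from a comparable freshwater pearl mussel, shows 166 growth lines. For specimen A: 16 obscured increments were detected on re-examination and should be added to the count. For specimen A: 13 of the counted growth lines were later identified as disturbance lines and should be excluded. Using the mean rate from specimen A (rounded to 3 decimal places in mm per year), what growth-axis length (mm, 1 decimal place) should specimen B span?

5.6 mm

Specimen A: after corrections the count is 357 − 13 + 16 = 360 growth lines.
A: Extension rate ≈ 12.2 / 360 = 0.034 mm/yr.
B's length ≈ 0.034 × 166 = 5.6 mm.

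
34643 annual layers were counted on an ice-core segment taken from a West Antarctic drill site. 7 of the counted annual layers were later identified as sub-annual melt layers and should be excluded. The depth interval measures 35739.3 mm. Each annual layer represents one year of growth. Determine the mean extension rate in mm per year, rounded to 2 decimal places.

1.03 mm per year

Correcting the raw count gives 34643 − 7 = 34636 true annual layers.
Mean rate = 35739.3 mm / 34636 years ≈ 1.03 mm per year.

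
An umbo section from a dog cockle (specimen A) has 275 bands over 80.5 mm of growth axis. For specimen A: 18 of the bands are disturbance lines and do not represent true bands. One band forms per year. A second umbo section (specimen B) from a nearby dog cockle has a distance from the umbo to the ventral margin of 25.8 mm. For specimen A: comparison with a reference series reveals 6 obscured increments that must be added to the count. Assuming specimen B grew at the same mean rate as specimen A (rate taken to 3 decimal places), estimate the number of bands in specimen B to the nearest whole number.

84 bands

Specimen A: true band count = 275 − 18 + 6 = 263.
A: 80.5 mm over 263 years gives 80.5 / 263 ≈ 0.306 mm/year.
Specimen B: 25.8 mm / 0.306 mm per year = 84.31 years ≈ 84 bands.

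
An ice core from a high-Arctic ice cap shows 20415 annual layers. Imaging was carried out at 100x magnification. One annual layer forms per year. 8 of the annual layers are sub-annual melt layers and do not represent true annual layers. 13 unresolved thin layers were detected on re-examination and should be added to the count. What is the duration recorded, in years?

20420 years

Correcting the raw count gives 20415 − 8 + 13 = 20420 true annual layers.
At one annual layer per year, that is 20420 years.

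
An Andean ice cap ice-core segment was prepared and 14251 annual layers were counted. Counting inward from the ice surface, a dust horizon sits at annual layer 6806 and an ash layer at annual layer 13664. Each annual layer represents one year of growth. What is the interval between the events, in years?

6858 years

Separation: 13664 − 6806 = 6858 annual layers.
That is 6858 years at one annual layer per year.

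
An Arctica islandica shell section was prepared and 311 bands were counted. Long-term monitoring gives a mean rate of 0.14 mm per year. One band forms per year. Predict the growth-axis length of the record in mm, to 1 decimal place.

311 years of growth are recorded.
Predicted length = 0.14 mm/year × 311 years = 43.5 mm.

43.5 mm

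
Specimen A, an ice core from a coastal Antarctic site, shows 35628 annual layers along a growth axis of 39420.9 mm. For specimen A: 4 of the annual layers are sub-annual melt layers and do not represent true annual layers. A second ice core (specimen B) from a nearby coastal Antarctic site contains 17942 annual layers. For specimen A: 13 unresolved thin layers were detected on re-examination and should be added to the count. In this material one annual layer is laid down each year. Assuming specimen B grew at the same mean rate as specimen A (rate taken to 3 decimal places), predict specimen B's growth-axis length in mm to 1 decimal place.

19843.9 mm

Specimen A: true annual layer count = 35628 − 4 + 13 = 35637.
A: 39420.9 mm over 35637 years gives 39420.9 / 35637 ≈ 1.106 mm/year.
For B, 1.106 mm/year × 17942 years = 19843.9 mm.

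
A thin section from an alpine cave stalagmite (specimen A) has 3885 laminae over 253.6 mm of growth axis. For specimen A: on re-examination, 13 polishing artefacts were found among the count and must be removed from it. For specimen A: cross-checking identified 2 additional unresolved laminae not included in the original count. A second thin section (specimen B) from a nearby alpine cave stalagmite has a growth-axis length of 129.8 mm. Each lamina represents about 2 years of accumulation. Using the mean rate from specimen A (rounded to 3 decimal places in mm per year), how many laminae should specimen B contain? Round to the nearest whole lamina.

1967 laminae

Specimen A: correcting the raw count gives 3885 − 13 + 2 = 3874 true laminae.
Specimen A: 3874 laminae at 2 years each span 3874 × 2 = 7748 years.
A: 253.6 mm over 7748 years gives 253.6 / 7748 ≈ 0.033 mm/year.
For B, 129.8 / 0.033 = 3933.33 years; at 2 years per lamina that is 3933.33 / 2 ≈ 1967 laminae.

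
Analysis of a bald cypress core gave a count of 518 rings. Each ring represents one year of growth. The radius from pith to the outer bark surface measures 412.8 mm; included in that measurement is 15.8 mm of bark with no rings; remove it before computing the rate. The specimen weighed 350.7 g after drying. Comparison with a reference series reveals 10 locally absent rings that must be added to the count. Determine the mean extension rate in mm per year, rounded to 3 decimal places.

After corrections the count is 518 + 10 = 528 rings.
Removing the 15.8 mm offcut leaves 412.8 − 15.8 = 397.0 mm.
397.0 mm over 528 years gives 397.0 / 528 ≈ 0.752 mm per year.

0.752 mm per year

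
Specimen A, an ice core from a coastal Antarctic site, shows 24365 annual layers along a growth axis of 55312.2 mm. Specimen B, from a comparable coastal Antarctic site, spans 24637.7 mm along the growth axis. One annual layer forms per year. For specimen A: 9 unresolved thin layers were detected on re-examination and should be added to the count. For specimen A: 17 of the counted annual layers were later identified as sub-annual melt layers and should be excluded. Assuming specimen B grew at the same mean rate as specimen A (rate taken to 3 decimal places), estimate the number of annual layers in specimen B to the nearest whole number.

10849 annual layers

Specimen A: true annual layer count = 24365 − 17 + 9 = 24357.
A: Extension rate ≈ 55312.2 / 24357 = 2.271 mm/yr.
B spans 24637.7 / 2.271 = 10848.83 years ≈ 10849 annual layers.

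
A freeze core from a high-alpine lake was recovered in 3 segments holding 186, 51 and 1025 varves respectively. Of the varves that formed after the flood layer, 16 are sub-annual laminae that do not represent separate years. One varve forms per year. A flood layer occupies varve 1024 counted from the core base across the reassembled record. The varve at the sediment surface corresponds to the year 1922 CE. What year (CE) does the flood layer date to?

Total varves = 186 + 51 + 1025 = 1262.
Between varve 1024 and the sediment surface there are 1262 − 1024 = 238 varves.
Excluding 16 false varves: 238 − 16 = 222.
Counting back 222 years from 1922 CE places the flood layer in 1922 − 222 = 1700 CE.

1700 CE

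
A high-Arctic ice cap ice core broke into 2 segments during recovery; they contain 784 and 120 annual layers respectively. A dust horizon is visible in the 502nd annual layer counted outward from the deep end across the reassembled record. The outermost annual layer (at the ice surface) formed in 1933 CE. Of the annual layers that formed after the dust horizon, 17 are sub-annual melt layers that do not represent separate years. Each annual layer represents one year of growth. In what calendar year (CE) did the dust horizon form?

Total annual layers = 784 + 120 = 904.
The dust horizon sits at annual layer 502 from the deep end, so 904 − 502 = 402 annual layers formed after it.
402 − 17 false = 385 true annual layers after the dust horizon.
Counting back 385 years from 1933 CE places the dust horizon in 1933 − 385 = 1548 CE.

1548 CE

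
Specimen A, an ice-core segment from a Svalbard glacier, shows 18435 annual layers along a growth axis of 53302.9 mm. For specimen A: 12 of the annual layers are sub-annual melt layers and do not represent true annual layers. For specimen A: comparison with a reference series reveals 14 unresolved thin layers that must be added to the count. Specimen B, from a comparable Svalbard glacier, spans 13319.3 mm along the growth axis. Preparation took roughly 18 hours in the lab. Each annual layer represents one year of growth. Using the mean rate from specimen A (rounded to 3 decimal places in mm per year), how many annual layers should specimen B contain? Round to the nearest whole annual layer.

4607 annual layers

Specimen A: adjusted count: 18435 − 12 + 14 = 18437 annual layers.
A: Mean rate = 53302.9 mm / 18437 years ≈ 2.891 mm/yr.
For B, 13319.3 / 2.891 = 4607.16 years ≈ 4607 annual layers.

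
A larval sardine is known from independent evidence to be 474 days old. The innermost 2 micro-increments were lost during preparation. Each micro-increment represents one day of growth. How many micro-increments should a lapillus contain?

At one micro-increment per day, 474 days correspond to 474 micro-increments.
Subtracting the 2 micro-increments not captured gives 474 − 2 = 472 micro-increments in the record.

472 micro-increments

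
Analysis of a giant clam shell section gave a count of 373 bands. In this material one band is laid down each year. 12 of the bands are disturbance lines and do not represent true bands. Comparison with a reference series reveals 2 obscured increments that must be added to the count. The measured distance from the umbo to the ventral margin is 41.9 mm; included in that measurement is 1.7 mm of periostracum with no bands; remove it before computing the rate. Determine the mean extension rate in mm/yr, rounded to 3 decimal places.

After corrections the count is 373 − 12 + 2 = 363 bands.
Net length = 41.9 − 1.7 = 40.2 mm.
40.2 mm over 363 years gives 40.2 / 363 ≈ 0.111 mm/yr.

0.111 mm/yr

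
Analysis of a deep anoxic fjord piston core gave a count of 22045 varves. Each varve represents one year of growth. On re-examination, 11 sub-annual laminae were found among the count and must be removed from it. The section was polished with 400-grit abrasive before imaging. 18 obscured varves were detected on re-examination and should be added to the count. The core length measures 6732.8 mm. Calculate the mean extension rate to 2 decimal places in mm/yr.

0.31 mm/yr

After corrections the count is 22045 − 11 + 18 = 22052 varves.
Extension rate ≈ 6732.8 / 22052 = 0.31 mm/yr.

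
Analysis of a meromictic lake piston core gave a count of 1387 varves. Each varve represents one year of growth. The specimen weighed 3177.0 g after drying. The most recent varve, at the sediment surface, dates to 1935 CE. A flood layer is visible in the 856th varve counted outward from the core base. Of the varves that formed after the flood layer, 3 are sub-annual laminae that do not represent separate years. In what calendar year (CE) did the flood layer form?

Between varve 856 and the sediment surface there are 1387 − 856 = 531 varves.
Removing the 3 false varves leaves 531 − 3 = 528 true varves beyond the flood layer.
The varve at the sediment surface is 1935 CE, so the flood layer dates to 1935 − 528 = 1407 CE.

1407 CE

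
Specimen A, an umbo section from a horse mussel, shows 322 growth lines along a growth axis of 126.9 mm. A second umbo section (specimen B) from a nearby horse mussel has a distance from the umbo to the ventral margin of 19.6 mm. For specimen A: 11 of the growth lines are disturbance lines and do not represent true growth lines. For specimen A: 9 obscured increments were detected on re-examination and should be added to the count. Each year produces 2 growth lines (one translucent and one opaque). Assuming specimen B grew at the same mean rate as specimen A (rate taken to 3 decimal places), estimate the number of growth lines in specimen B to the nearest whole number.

49 growth lines

Specimen A: adjusted count: 322 − 11 + 9 = 320 growth lines.
Specimen A: dividing by 2 growth lines per year: 320 / 2 = 160 years.
A: Extension rate ≈ 126.9 / 160 = 0.793 mm/yr.
Specimen B: 19.6 mm / 0.793 mm per year = 24.72 years; at 2 growth lines per year that is 24.72 × 2 ≈ 49 growth lines.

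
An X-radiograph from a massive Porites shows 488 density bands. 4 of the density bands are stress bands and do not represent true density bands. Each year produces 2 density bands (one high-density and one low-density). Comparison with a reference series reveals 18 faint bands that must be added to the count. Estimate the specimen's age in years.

Adjusted count: 488 − 4 + 18 = 502 density bands.
Dividing by 2 density bands per year: 502 / 2 = 251 years.

251 years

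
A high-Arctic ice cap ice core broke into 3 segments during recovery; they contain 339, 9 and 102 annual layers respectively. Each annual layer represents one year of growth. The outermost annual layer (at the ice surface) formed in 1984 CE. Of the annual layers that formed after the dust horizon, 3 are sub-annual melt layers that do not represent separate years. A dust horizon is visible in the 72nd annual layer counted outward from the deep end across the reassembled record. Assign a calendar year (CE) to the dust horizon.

1609 CE

Total annual layers = 339 + 9 + 102 = 450.
The dust horizon sits at annual layer 72 from the deep end, so 450 − 72 = 378 annual layers formed after it.
Removing the 3 false annual layers leaves 378 − 3 = 375 true annual layers beyond the dust horizon.
Counting back 375 years from 1984 CE places the dust horizon in 1984 − 375 = 1609 CE.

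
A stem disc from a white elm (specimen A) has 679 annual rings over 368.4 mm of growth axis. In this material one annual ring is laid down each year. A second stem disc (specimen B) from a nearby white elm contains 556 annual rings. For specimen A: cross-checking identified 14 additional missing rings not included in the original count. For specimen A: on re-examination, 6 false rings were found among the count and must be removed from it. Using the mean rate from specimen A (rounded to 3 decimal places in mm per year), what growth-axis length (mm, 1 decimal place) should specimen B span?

Specimen A: adjusted count: 679 − 6 + 14 = 687 annual rings.
A: 368.4 mm over 687 years gives 368.4 / 687 ≈ 0.536 mm/yr.
For B, 0.536 mm/year × 556 years = 298.0 mm.

298.0 mm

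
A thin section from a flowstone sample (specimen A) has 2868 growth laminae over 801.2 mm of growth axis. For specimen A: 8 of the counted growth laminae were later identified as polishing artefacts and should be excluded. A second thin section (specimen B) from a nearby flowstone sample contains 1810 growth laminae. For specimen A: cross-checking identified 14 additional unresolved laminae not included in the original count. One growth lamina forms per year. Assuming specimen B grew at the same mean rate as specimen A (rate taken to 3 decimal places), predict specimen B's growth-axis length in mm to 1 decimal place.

505.0 mm

Specimen A: adjusted count: 2868 − 8 + 14 = 2874 growth laminae.
A: Extension rate ≈ 801.2 / 2874 = 0.279 mm/yr.
Length of B = 0.279 × 1810 = 505.0 mm.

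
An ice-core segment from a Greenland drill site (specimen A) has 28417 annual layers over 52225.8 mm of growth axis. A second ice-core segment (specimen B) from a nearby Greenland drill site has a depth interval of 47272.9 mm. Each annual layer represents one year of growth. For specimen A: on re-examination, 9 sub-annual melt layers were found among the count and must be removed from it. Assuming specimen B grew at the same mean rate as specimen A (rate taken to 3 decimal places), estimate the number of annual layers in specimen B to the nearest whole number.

25720 annual layers

Specimen A: after corrections the count is 28417 − 9 = 28408 annual layers.
A: Extension rate ≈ 52225.8 / 28408 = 1.838 mm/yr.
Specimen B: 47272.9 mm / 1.838 mm per year = 25719.75 years ≈ 25720 annual layers.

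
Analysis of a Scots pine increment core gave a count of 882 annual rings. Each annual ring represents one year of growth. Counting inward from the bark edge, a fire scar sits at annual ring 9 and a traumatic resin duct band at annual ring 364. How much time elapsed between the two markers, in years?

The two markers are separated by 364 − 9 = 355 annual rings.
At one annual ring per year, 355 years elapsed between them.

355 years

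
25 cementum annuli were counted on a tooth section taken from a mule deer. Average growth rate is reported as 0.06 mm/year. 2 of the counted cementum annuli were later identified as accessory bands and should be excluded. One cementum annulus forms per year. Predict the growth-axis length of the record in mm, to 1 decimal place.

1.4 mm

After corrections the count is 25 − 2 = 23 cementum annuli.
Predicted length = 0.06 mm/year × 23 years = 1.4 mm.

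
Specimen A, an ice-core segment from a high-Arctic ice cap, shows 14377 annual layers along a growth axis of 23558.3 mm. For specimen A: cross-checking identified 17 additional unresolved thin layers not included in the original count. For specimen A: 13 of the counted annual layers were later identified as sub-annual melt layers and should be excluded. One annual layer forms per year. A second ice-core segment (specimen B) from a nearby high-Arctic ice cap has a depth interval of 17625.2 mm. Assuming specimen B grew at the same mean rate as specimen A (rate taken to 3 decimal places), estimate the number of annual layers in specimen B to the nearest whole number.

10760 annual layers

Specimen A: after corrections the count is 14377 − 13 + 17 = 14381 annual layers.
A: Extension rate ≈ 23558.3 / 14381 = 1.638 mm/year.
For B, 17625.2 / 1.638 = 10760.20 years ≈ 10760 annual layers.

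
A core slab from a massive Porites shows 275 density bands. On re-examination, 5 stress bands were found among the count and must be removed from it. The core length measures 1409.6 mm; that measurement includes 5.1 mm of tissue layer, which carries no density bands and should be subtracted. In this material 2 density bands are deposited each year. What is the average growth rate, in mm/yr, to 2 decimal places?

Correcting the raw count gives 275 − 5 = 270 true density bands.
Dividing by 2 density bands per year: 270 / 2 = 135 years.
Removing the 5.1 mm offcut leaves 1409.6 − 5.1 = 1404.5 mm.
Extension rate ≈ 1404.5 / 135 = 10.40 mm/yr.

10.40 mm/yr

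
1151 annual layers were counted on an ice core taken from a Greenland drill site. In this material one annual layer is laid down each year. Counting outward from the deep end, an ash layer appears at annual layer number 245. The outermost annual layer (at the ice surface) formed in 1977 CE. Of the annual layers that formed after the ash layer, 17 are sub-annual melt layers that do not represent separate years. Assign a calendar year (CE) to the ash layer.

The ash layer sits at annual layer 245 from the deep end, so 1151 − 245 = 906 annual layers formed after it.
Removing the 17 false annual layers leaves 906 − 17 = 889 true annual layers beyond the ash layer.
The annual layer at the ice surface is 1977 CE, so the ash layer dates to 1977 − 889 = 1088 CE.

1088 CE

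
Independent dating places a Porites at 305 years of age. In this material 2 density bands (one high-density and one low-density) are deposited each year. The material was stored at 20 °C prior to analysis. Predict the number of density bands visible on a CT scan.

With 2 density bands per year, 305 years would produce 305 × 2 = 610 density bands.
So 610 density bands should be present.

610 density bands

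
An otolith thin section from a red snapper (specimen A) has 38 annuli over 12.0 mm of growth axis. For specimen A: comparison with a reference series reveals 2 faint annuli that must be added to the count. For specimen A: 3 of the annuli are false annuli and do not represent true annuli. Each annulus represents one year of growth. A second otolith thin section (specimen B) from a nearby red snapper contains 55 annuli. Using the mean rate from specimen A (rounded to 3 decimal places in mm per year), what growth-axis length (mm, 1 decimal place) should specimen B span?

17.8 mm

Specimen A: after corrections the count is 38 − 3 + 2 = 37 annuli.
A: 12.0 mm over 37 years gives 12.0 / 37 ≈ 0.324 mm per year.
Length of B = 0.324 × 55 = 17.8 mm.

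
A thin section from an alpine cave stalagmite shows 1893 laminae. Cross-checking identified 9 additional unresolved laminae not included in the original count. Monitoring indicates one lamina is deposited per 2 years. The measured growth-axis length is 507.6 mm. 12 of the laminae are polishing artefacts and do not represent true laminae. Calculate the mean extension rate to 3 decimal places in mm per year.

True lamina count = 1893 − 12 + 9 = 1890.
Multiplying by 2 years per lamina: 1890 × 2 = 3780 years.
Mean rate = 507.6 mm / 3780 years ≈ 0.134 mm per year.

0.134 mm per year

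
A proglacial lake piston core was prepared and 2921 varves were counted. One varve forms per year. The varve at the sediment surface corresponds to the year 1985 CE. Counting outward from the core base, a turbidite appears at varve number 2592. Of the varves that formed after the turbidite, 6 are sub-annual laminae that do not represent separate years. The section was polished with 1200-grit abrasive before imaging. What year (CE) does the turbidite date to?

2921 − 2592 = 329 varves lie beyond the turbidite toward the sediment surface.
329 − 6 false = 323 true varves after the turbidite.
Counting back 323 years from 1985 CE places the turbidite in 1985 − 323 = 1662 CE.

1662 CE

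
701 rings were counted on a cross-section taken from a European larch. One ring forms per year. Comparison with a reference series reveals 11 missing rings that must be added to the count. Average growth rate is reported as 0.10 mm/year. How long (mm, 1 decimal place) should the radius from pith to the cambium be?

True ring count = 701 + 11 = 712.
Length ≈ 0.10 × 712 = 71.2 mm.

71.2 mm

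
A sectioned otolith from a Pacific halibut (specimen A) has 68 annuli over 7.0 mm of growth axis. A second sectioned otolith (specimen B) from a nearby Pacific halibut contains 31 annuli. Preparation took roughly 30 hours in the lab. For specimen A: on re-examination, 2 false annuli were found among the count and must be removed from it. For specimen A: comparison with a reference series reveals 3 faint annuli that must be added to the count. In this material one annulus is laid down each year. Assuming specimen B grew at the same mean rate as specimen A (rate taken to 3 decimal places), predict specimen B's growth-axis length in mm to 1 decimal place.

3.1 mm

Specimen A: correcting the raw count gives 68 − 2 + 3 = 69 true annuli.
A: 7.0 mm over 69 years gives 7.0 / 69 ≈ 0.101 mm/yr.
For B, 0.101 mm/year × 31 years = 3.1 mm.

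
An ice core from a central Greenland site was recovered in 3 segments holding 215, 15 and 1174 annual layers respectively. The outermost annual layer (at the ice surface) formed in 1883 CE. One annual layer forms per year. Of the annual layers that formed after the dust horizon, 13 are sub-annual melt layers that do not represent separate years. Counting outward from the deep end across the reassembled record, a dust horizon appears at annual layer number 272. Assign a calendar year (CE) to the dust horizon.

Total annual layers = 215 + 15 + 1174 = 1404.
Between annual layer 272 and the ice surface there are 1404 − 272 = 1132 annual layers.
Removing the 13 false annual layers leaves 1132 − 13 = 1119 true annual layers beyond the dust horizon.
1883 − 1119 = 764 CE.

764 CE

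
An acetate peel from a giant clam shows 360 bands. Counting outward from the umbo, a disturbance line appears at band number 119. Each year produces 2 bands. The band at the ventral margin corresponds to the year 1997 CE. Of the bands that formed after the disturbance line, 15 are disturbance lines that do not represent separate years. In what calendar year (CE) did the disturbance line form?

1884 CE

The disturbance line sits at band 119 from the umbo, so 360 − 119 = 241 bands formed after it.
Excluding 15 false bands: 241 − 15 = 226.
With 2 bands per year, 226 / 2 = 113 years.
Counting back 113 years from 1997 CE places the disturbance line in 1997 − 113 = 1884 CE.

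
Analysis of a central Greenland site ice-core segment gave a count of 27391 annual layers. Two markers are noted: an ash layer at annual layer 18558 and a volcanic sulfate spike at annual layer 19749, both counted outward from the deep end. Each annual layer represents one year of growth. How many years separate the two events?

19749 − 18558 = 1191 annual layers lie between the two events.
That is 1191 years at one annual layer per year.

1191 yr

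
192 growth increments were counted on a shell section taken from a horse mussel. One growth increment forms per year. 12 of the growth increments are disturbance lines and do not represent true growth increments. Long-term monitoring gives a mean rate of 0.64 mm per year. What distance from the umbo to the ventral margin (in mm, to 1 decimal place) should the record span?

115.2 mm

Adjusted count: 192 − 12 = 180 growth increments.
Predicted length = 0.64 mm/year × 180 years = 115.2 mm.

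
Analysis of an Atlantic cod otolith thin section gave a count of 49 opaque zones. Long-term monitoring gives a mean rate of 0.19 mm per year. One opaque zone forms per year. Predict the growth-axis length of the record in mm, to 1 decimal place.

49 years of growth are recorded.
Predicted length = 0.19 mm/year × 49 years = 9.3 mm.

9.3 mm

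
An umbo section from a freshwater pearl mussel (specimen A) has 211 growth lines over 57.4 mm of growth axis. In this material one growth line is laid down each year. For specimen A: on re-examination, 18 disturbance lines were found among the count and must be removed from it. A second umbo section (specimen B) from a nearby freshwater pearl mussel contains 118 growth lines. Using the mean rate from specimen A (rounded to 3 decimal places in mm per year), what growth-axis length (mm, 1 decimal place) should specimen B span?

Specimen A: adjusted count: 211 − 18 = 193 growth lines.
A: Mean rate = 57.4 mm / 193 years ≈ 0.297 mm/year.
Length of B = 0.297 × 118 = 35.0 mm.

35.0 mm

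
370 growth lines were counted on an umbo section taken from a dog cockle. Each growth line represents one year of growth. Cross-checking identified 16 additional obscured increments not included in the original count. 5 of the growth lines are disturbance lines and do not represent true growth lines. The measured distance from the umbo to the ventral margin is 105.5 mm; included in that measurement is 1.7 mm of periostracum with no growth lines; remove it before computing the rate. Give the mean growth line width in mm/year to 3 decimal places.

0.272 mm/year

Adjusted count: 370 − 5 + 16 = 381 growth lines.
Net length = 105.5 − 1.7 = 103.8 mm.
103.8 mm over 381 years gives 103.8 / 381 ≈ 0.272 mm/year.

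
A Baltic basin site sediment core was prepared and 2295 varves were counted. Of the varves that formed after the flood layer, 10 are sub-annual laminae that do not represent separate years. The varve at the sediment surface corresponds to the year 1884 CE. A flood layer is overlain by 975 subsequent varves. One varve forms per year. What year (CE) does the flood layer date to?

919 CE

975 varves post-date the flood layer.
Excluding 10 false varves: 975 − 10 = 965.
Counting back 965 years from 1884 CE places the flood layer in 1884 − 965 = 919 CE.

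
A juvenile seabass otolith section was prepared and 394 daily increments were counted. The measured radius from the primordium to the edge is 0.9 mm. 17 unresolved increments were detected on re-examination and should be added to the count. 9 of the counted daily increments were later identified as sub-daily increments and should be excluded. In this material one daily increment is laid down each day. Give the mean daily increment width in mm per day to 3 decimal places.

0.002 mm per day

After corrections the count is 394 − 9 + 17 = 402 daily increments.
0.9 mm over 402 days gives 0.9 / 402 ≈ 0.002 mm per day.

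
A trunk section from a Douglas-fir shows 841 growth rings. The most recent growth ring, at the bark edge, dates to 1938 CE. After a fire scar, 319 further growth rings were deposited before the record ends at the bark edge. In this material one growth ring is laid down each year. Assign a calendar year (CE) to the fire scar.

319 growth rings post-date the fire scar.
1938 − 319 = 1619 CE.

1619 CE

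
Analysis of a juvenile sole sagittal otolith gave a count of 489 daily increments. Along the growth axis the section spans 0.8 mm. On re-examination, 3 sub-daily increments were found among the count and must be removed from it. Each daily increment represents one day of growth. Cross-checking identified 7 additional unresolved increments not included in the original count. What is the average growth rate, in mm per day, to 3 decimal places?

0.002 mm per day

Adjusted count: 489 − 3 + 7 = 493 daily increments.
0.8 mm over 493 days gives 0.8 / 493 ≈ 0.002 mm per day.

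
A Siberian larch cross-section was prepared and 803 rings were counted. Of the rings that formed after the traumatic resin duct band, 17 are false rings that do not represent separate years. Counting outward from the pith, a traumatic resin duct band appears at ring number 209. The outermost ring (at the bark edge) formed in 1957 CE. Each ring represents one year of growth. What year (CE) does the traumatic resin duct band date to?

1380 CE

The traumatic resin duct band sits at ring 209 from the pith, so 803 − 209 = 594 rings formed after it.
Excluding 17 false rings: 594 − 17 = 577.
1957 − 577 = 1380 CE.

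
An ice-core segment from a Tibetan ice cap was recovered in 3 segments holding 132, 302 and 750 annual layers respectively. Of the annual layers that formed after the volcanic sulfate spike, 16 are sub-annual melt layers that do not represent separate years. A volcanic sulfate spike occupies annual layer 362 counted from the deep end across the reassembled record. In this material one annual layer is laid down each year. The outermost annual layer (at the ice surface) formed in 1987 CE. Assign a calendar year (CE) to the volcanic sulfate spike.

Total annual layers = 132 + 302 + 750 = 1184.
1184 − 362 = 822 annual layers lie beyond the volcanic sulfate spike toward the ice surface.
Excluding 16 false annual layers: 822 − 16 = 806.
Counting back 806 years from 1987 CE places the volcanic sulfate spike in 1987 − 806 = 1181 CE.

1181 CE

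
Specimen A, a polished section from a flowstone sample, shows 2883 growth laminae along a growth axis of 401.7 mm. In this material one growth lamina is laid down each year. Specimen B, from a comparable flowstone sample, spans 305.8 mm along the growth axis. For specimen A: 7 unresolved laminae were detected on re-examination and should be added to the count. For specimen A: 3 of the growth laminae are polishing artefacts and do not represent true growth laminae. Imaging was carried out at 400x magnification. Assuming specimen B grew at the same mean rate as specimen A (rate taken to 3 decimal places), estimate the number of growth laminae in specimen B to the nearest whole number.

Specimen A: after corrections the count is 2883 − 3 + 7 = 2887 growth laminae.
A: 401.7 mm over 2887 years gives 401.7 / 2887 ≈ 0.139 mm per year.
B spans 305.8 / 0.139 = 2200.00 years ≈ 2200 growth laminae.

2200 growth laminae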